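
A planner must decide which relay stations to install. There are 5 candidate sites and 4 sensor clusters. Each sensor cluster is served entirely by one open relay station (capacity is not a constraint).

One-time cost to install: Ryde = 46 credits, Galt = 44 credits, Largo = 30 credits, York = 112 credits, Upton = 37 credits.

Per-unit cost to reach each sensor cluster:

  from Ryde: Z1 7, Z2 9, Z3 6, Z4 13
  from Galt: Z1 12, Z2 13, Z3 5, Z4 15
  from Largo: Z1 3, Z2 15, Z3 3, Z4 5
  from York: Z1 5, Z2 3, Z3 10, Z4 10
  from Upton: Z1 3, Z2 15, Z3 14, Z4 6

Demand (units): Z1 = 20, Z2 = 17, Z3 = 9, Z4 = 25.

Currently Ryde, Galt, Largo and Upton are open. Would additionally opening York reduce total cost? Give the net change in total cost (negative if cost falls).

No — net change +10 (cost rises by 10).

Current service cost with {Ryde, Galt, Largo, Upton}: 365.
Adding York: each sensor cluster re-picks its cheapest; new service cost 263, saving 102.
Extra fixed cost: 112. Net change = 112 − 102 = 10.
(Totals: 522 → 532.)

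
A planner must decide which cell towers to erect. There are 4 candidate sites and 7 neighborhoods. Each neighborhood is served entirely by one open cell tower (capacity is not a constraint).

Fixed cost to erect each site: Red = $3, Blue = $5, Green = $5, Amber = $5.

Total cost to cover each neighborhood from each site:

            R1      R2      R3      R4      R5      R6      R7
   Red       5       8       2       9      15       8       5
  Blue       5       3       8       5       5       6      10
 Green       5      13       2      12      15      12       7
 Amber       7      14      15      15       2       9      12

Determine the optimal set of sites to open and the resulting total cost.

For any fixed open set, each neighborhood goes to its cheapest open site; total = fixed + service.
{Red, Blue}: R1→Red 5, R2→Blue 3, R3→Red 2, R4→Blue 5, R5→Blue 5, R6→Blue 6, R7→Red 5. Service 31; fixed 8; total 39.
{Red, Blue, Amber}: service 28 + fixed 13 = 41
{Blue, Green}: service 33 + fixed 10 = 43
{Red, Blue, Green, Amber}: R1→Red 5, R2→Blue 3, R3→Red 2, R4→Blue 5, R5→Amber 2, R6→Blue 6, R7→Red 5. Service 28; fixed 18; total 46.
No other subset beats 39.

Open Red and Blue; minimum total cost 39.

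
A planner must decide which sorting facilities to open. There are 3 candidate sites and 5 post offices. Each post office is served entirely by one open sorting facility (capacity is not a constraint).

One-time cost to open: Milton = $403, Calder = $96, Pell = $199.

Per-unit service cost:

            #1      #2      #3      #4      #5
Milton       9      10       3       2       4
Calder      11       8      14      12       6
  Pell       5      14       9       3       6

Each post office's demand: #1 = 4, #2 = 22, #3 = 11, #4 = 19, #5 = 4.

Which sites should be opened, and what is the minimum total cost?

Open Calder and Pell; minimum total cost 671.

For any fixed open set, each post office goes to its cheapest open site; total = fixed + service.
{Calder, Pell}: #1→Pell 5·4=20, #2→Calder 8·22=176, #3→Pell 9·11=99, #4→Pell 3·19=57, #5→Calder 6·4=24. Service 376; fixed 295; total 671.
{Pell}: service 508 + fixed 199 = 707
{Calder}: #1→Calder 11·4=44, #2→Calder 8·22=176, #3→Calder 14·11=154, #4→Calder 12·19=228, #5→Calder 6·4=24. Service 626; fixed 96; total 722.
{Milton, Calder, Pell}: service 283 + fixed 698 = 981
No other subset beats 671.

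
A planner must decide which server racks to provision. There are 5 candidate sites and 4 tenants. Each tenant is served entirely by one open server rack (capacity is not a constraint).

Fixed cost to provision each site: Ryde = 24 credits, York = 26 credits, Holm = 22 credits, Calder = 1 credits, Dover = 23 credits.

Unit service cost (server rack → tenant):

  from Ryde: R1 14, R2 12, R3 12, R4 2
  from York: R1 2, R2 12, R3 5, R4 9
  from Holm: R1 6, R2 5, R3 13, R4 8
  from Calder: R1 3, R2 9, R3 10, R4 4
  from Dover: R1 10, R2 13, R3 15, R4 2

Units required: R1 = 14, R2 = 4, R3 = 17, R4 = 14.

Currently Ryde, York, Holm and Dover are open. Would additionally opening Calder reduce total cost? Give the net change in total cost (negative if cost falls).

No — net change +1 (cost rises by 1).

Current service cost with {Ryde, York, Holm, Dover}: 161.
Adding Calder: each tenant re-picks its cheapest; new service cost 161, saving 0.
Extra fixed cost: 1. Net change = 1 − 0 = 1.
(Totals: 256 → 257.)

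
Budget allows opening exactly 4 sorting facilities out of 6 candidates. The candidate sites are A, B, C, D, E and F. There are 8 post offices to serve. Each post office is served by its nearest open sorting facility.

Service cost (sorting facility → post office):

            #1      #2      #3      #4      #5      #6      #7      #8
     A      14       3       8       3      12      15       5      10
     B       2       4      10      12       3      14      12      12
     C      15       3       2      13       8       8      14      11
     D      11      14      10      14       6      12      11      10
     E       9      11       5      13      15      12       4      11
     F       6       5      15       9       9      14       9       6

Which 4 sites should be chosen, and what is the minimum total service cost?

Choose A, B, C and F; total service cost 32.

With exactly 4 open, each post office uses its cheapest among the chosen.
{A, B, C, F}: #1→B 2, #2→A 3, #3→C 2, #4→A 3, #5→B 3, #6→C 8, #7→A 5, #8→F 6. Service cost 32.
{A, B, C, E}: service cost 35
{A, B, C, D}: service cost 36
Among all 15 size-4 choices, {A, B, C, F} is lowest.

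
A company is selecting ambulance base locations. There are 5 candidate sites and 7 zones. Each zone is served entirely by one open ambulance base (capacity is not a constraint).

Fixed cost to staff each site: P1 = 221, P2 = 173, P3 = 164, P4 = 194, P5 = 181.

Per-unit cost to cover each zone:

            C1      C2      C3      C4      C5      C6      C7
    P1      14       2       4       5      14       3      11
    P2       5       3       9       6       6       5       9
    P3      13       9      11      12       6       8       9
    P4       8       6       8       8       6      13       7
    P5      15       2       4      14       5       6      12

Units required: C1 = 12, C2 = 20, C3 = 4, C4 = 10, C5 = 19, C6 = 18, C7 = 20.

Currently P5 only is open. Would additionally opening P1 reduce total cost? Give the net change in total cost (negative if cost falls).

Current service cost with {P5}: 819.
Adding P1: each zone re-picks its cheapest; new service cost 643, saving 176.
Extra fixed cost: 221. Net change = 221 − 176 = 45.
(Totals: 1000 → 1045.)

No — net change +45 (cost rises by 45).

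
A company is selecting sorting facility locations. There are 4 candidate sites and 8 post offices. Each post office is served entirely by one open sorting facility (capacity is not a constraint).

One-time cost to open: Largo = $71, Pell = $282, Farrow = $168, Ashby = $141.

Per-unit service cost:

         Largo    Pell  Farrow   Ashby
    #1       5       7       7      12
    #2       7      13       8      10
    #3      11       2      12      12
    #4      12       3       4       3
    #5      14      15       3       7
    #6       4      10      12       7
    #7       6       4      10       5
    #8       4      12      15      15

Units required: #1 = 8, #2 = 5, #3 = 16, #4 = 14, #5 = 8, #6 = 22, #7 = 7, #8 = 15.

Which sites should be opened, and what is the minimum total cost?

For any fixed open set, each post office goes to its cheapest open site; total = fixed + service.
{Largo, Ashby}: #1→Largo 5·8=40, #2→Largo 7·5=35, #3→Largo 11·16=176, #4→Ashby 3·14=42, #5→Ashby 7·8=56, #6→Largo 4·22=88, #7→Ashby 5·7=35, #8→Largo 4·15=60. Service 532; fixed 212; total 744.
{Largo, Farrow}: #1→Largo 5·8=40, #2→Largo 7·5=35, #3→Largo 11·16=176, #4→Farrow 4·14=56, #5→Farrow 3·8=24, #6→Largo 4·22=88, #7→Largo 6·7=42, #8→Largo 4·15=60. Service 521; fixed 239; total 760.
{Largo, Pell}: service 437 + fixed 353 = 790
{Largo, Pell, Farrow, Ashby}: #1→Largo 5·8=40, #2→Largo 7·5=35, #3→Pell 2·16=32, #4→Pell 3·14=42, #5→Farrow 3·8=24, #6→Largo 4·22=88, #7→Pell 4·7=28, #8→Largo 4·15=60. Service 349; fixed 662; total 1011.
No other subset beats 744.

Open Largo and Ashby; minimum total cost 744.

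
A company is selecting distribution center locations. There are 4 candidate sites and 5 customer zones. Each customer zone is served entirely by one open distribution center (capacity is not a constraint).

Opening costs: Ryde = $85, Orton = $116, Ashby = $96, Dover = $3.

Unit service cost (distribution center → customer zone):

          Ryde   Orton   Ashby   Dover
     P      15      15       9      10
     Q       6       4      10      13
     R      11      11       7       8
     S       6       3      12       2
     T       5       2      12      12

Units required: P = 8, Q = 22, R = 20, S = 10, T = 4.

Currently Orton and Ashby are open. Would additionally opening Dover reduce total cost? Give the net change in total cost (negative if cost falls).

Current service cost with {Orton, Ashby}: 338.
Adding Dover: each customer zone re-picks its cheapest; new service cost 328, saving 10.
Extra fixed cost: 3. Net change = 3 − 10 = -7.
(Totals: 550 → 543.)

Yes — net change −7 (cost falls by 7).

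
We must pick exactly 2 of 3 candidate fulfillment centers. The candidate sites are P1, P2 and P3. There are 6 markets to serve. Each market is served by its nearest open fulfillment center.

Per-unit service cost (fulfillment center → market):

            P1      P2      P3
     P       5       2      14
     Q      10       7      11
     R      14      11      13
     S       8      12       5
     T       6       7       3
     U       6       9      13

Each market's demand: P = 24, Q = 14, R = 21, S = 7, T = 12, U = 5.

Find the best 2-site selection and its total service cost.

Choose P2 and P3; total service cost 493.

With exactly 2 open, each market uses its cheapest among the chosen.
{P2, P3}: P→P2 2·24=48, Q→P2 7·14=98, R→P2 11·21=231, S→P3 5·7=35, T→P3 3·12=36, U→P2 9·5=45. Service cost 493.
{P1, P2}: service cost 535
{P1, P3}: service cost 634
Among all 3 size-2 choices, {P2, P3} is lowest.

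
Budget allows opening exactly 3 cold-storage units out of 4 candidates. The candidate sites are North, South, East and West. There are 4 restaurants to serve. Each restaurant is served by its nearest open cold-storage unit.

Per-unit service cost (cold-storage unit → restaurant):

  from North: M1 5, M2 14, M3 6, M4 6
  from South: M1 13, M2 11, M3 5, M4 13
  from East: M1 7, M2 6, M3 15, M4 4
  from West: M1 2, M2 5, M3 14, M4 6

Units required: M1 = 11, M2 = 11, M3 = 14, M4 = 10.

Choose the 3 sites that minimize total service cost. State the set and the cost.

Choose South, East and West; total service cost 187.

With exactly 3 open, each restaurant uses its cheapest among the chosen.
{South, East, West}: M1→West 2·11=22, M2→West 5·11=55, M3→South 5·14=70, M4→East 4·10=40. Service cost 187.
{North, East, West}: service cost 201
{North, South, West}: service cost 207
Among all 4 size-3 choices, {South, East, West} is lowest.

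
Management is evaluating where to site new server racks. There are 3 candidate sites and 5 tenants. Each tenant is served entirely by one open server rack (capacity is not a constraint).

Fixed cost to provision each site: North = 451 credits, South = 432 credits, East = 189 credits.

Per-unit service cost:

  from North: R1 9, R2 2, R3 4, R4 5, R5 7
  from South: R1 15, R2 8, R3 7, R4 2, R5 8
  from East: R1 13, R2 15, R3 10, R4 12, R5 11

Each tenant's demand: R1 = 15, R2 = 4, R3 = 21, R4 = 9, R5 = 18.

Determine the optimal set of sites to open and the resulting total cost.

For any fixed open set, each tenant goes to its cheapest open site; total = fixed + service.
{North}: R1→North 9·15=135, R2→North 2·4=8, R3→North 4·21=84, R4→North 5·9=45, R5→North 7·18=126. Service 398; fixed 451; total 849.
{East}: service 771 + fixed 189 = 960
{South}: R1→South 15·15=225, R2→South 8·4=32, R3→South 7·21=147, R4→South 2·9=18, R5→South 8·18=144. Service 566; fixed 432; total 998.
{North, South, East}: service 371 + fixed 1072 = 1443
(All 7 nonempty subsets were checked; North only is lowest.)

Open North only; minimum total cost 849.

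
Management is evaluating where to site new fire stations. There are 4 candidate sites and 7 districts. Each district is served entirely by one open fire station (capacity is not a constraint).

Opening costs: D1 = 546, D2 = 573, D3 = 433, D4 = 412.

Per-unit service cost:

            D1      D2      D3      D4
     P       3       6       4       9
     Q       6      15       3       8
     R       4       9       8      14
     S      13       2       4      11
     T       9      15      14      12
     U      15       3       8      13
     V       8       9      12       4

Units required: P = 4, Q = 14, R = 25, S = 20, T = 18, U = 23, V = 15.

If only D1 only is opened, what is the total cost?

Total cost: 1629

Each district is assigned to its cheapest site among the open ones.
{D1}: P→D1 3·4=12, Q→D1 6·14=84, R→D1 4·25=100, S→D1 13·20=260, T→D1 9·18=162, U→D1 15·23=345, V→D1 8·15=120. Service 1083; fixed 546; total 1629.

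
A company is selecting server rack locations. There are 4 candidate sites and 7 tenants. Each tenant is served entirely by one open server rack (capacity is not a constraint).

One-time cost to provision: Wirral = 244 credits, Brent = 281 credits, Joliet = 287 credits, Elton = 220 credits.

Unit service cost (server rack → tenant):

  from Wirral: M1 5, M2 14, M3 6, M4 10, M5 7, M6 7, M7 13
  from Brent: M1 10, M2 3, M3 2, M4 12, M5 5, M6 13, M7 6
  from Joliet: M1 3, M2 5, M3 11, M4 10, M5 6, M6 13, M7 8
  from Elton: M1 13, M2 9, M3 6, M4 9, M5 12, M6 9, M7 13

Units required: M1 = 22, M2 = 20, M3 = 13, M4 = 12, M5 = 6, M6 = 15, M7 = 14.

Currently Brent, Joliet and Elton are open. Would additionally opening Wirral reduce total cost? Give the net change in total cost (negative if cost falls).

No — net change +214 (cost rises by 214).

Current service cost with {Brent, Joliet, Elton}: 509.
Adding Wirral: each tenant re-picks its cheapest; new service cost 479, saving 30.
Extra fixed cost: 244. Net change = 244 − 30 = 214.
(Totals: 1297 → 1511.)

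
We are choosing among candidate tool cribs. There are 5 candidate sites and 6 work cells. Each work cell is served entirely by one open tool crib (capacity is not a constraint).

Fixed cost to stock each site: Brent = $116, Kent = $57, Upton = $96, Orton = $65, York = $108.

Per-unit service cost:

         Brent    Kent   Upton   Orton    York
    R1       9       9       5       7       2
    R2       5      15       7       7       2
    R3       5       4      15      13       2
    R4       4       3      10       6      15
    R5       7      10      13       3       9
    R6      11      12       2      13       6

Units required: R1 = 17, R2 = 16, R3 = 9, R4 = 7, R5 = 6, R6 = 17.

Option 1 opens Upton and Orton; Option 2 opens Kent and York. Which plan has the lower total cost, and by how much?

Option 2 is cheaper by 143.

Option 1: {Upton, Orton}: R1→Upton 5·17=85, R2→Upton 7·16=112, R3→Orton 13·9=117, R4→Orton 6·7=42, R5→Orton 3·6=18, R6→Upton 2·17=34. Service 408; fixed 161; total 569.
Option 2: {Kent, York}: R1→York 2·17=34, R2→York 2·16=32, R3→York 2·9=18, R4→Kent 3·7=21, R5→York 9·6=54, R6→York 6·17=102. Service 261; fixed 165; total 426.
Difference: |569 − 426| = 143.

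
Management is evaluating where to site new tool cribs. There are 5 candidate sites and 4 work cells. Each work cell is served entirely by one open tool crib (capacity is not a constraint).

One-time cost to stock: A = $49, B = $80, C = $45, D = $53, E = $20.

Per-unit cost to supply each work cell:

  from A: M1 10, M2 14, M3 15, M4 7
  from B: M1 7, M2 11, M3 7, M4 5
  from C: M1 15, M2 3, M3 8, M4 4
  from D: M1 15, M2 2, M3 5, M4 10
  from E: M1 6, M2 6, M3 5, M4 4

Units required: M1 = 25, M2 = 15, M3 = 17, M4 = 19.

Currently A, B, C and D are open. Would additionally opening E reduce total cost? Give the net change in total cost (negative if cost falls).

Yes — net change −5 (cost falls by 5).

Current service cost with {A, B, C, D}: 366.
Adding E: each work cell re-picks its cheapest; new service cost 341, saving 25.
Extra fixed cost: 20. Net change = 20 − 25 = -5.
(Totals: 593 → 588.)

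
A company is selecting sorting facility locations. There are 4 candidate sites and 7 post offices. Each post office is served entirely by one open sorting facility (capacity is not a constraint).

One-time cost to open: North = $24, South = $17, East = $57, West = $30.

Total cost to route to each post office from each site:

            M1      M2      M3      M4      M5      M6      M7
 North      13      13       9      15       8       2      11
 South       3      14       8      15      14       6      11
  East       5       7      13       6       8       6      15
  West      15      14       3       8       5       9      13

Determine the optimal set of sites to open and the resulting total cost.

For any fixed open set, each post office goes to its cheapest open site; total = fixed + service.
{South}: M1→South 3, M2→South 14, M3→South 8, M4→South 15, M5→South 14, M6→South 6, M7→South 11. Service 71; fixed 17; total 88.
{North}: M1→North 13, M2→North 13, M3→North 9, M4→North 15, M5→North 8, M6→North 2, M7→North 11. Service 71; fixed 24; total 95.
{South, West}: service 50 + fixed 47 = 97
{North, South, East, West}: service 37 + fixed 128 = 165
No other subset beats 88.

Open South only; minimum total cost 88.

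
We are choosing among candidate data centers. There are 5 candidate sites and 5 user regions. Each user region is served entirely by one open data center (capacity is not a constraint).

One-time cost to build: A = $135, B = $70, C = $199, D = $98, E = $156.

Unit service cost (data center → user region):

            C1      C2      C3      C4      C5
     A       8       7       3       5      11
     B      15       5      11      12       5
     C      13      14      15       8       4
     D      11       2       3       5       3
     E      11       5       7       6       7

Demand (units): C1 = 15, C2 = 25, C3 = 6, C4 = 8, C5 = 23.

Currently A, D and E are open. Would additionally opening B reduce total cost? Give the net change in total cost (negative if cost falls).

Current service cost with {A, D, E}: 297.
Adding B: each user region re-picks its cheapest; new service cost 297, saving 0.
Extra fixed cost: 70. Net change = 70 − 0 = 70.
(Totals: 686 → 756.)

No — net change +70 (cost rises by 70).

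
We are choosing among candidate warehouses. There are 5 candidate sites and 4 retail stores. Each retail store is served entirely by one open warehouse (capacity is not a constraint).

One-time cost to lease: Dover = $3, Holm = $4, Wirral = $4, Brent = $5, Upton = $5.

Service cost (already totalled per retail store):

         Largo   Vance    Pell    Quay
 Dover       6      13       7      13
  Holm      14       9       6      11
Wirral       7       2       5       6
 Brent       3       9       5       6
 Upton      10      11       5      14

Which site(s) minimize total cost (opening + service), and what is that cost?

Open Wirral only; minimum total cost 24.

For any fixed open set, each retail store goes to its cheapest open site; total = fixed + service.
{Wirral}: Largo→Wirral 7, Vance→Wirral 2, Pell→Wirral 5, Quay→Wirral 6. Service 20; fixed 4; total 24.
{Wirral, Brent}: service 16 + fixed 9 = 25
{Dover, Wirral}: Largo→Dover 6, Vance→Wirral 2, Pell→Wirral 5, Quay→Wirral 6. Service 19; fixed 7; total 26.
{Dover, Holm, Wirral, Brent, Upton}: service 16 + fixed 21 = 37
No other subset beats 24.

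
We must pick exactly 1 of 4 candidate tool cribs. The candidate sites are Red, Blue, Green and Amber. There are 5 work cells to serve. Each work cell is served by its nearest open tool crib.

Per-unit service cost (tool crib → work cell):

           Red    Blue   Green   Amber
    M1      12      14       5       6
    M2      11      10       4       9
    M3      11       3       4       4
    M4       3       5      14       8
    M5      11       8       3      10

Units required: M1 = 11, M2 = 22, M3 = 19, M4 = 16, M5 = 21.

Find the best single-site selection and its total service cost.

Choose Green only; total service cost 506.

With exactly 1 open, each work cell uses its cheapest among the chosen.
{Green}: M1→Green 5·11=55, M2→Green 4·22=88, M3→Green 4·19=76, M4→Green 14·16=224, M5→Green 3·21=63. Service cost 506.
{Amber}: service cost 678
{Blue}: service cost 679
Among all 4 size-1 choices, {Green} is lowest.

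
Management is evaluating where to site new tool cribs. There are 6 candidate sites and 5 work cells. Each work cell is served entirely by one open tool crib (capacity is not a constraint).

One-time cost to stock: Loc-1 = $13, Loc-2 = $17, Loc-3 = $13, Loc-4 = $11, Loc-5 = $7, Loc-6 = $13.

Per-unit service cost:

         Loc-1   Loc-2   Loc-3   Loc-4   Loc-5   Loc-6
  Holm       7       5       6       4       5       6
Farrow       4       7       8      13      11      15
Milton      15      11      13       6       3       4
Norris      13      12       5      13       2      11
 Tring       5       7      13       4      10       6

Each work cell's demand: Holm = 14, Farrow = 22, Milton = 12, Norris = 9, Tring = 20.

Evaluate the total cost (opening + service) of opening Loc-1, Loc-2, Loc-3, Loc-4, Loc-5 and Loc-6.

Each work cell is assigned to its cheapest site among the open ones.
{Loc-1, Loc-2, Loc-3, Loc-4, Loc-5, Loc-6}: Holm→Loc-4 4·14=56, Farrow→Loc-1 4·22=88, Milton→Loc-5 3·12=36, Norris→Loc-5 2·9=18, Tring→Loc-4 4·20=80. Service 278; fixed 74; total 352.

Total cost: 352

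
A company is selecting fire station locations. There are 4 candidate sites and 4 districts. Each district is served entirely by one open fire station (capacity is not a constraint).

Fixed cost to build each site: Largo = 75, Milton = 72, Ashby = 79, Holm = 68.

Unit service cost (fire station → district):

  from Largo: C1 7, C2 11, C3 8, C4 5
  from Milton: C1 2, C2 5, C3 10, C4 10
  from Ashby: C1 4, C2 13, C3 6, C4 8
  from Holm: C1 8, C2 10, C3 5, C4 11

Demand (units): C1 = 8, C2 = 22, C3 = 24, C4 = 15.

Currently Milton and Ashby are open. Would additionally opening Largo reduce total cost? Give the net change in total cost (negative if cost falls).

No — net change +30 (cost rises by 30).

Current service cost with {Milton, Ashby}: 390.
Adding Largo: each district re-picks its cheapest; new service cost 345, saving 45.
Extra fixed cost: 75. Net change = 75 − 45 = 30.
(Totals: 541 → 571.)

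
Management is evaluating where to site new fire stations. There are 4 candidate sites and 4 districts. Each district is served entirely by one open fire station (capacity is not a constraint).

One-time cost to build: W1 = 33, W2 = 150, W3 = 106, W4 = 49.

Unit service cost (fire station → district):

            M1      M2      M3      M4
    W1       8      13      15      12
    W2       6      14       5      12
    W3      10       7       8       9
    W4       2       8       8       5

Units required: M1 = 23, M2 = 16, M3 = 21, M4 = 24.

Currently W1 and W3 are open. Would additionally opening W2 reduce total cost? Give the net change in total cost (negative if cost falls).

No — net change +41 (cost rises by 41).

Current service cost with {W1, W3}: 680.
Adding W2: each district re-picks its cheapest; new service cost 571, saving 109.
Extra fixed cost: 150. Net change = 150 − 109 = 41.
(Totals: 819 → 860.)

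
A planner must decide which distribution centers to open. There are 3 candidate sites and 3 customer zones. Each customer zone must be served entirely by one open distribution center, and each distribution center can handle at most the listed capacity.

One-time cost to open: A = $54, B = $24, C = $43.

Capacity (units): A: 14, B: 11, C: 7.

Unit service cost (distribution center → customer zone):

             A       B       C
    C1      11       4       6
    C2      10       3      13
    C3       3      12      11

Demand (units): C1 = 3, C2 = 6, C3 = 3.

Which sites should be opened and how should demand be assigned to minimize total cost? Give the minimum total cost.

Minimum total cost: 117

Open {A, B}: C1→B 4·3=12, C2→B 3·6=18, C3→A 3·3=9.
Loads: A carries 3/14, B carries 9/11. Service 39; fixed 78; total 117.
Next best feasible plan costs 130.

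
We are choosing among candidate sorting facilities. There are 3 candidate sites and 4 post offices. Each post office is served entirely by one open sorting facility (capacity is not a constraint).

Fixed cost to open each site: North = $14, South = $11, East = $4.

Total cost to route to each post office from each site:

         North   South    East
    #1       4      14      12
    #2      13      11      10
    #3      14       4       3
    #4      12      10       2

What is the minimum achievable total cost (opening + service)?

Minimum total cost: 31

For any fixed open set, each post office goes to its cheapest open site; total = fixed + service.
{East}: #1→East 12, #2→East 10, #3→East 3, #4→East 2. Service 27; fixed 4; total 31.
{North, East}: service 19 + fixed 18 = 37
{South, East}: #1→East 12, #2→East 10, #3→East 3, #4→East 2. Service 27; fixed 15; total 42.
{North, South, East}: service 19 + fixed 29 = 48
No other subset beats 31.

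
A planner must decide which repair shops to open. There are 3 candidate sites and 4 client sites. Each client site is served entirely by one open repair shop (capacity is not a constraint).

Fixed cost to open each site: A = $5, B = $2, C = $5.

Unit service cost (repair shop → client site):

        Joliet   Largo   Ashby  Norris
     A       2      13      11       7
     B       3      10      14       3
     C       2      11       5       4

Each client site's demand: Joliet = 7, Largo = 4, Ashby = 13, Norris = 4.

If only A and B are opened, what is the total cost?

Each client site is assigned to its cheapest site among the open ones.
{A, B}: Joliet→A 2·7=14, Largo→B 10·4=40, Ashby→A 11·13=143, Norris→B 3·4=12. Service 209; fixed 7; total 216.

Total cost: 216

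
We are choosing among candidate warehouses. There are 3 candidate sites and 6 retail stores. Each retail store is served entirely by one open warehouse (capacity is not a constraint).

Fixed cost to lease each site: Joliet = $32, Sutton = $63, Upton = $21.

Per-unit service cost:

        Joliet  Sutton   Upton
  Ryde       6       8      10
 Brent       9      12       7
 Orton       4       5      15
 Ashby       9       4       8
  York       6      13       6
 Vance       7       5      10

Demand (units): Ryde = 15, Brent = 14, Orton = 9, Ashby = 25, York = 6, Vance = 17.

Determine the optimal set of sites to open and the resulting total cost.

For any fixed open set, each retail store goes to its cheapest open site; total = fixed + service.
{Joliet, Sutton, Upton}: Ryde→Joliet 6·15=90, Brent→Upton 7·14=98, Orton→Joliet 4·9=36, Ashby→Sutton 4·25=100, York→Joliet 6·6=36, Vance→Sutton 5·17=85. Service 445; fixed 116; total 561.
{Joliet, Sutton}: Ryde→Joliet 6·15=90, Brent→Joliet 9·14=126, Orton→Joliet 4·9=36, Ashby→Sutton 4·25=100, York→Joliet 6·6=36, Vance→Sutton 5·17=85. Service 473; fixed 95; total 568.
{Sutton, Upton}: service 484 + fixed 84 = 568
{Upton}: Ryde→Upton 10·15=150, Brent→Upton 7·14=98, Orton→Upton 15·9=135, Ashby→Upton 8·25=200, York→Upton 6·6=36, Vance→Upton 10·17=170. Service 789; fixed 21; total 810.
(All 7 nonempty subsets were checked; Joliet, Sutton and Upton is lowest.)

Open Joliet, Sutton and Upton; minimum total cost 561.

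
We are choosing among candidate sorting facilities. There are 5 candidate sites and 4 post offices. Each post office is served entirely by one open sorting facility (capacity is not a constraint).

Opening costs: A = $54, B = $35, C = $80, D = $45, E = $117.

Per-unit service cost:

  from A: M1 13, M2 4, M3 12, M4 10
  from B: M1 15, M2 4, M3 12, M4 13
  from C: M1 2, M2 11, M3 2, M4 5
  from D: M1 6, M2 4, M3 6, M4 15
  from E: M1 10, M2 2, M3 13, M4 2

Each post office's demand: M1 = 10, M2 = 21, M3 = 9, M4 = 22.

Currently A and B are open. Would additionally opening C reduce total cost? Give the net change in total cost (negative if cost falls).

Current service cost with {A, B}: 542.
Adding C: each post office re-picks its cheapest; new service cost 232, saving 310.
Extra fixed cost: 80. Net change = 80 − 310 = -230.
(Totals: 631 → 401.)

Yes — net change −230 (cost falls by 230).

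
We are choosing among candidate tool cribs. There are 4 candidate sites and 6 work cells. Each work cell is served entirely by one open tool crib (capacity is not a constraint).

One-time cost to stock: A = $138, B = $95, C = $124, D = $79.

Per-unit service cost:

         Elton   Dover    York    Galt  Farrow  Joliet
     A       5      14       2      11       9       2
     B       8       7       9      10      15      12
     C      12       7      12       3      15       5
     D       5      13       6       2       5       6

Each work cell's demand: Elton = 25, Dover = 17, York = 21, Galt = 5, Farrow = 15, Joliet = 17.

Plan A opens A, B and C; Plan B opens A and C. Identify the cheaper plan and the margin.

Plan A: {A, B, C}: Elton→A 5·25=125, Dover→B 7·17=119, York→A 2·21=42, Galt→C 3·5=15, Farrow→A 9·15=135, Joliet→A 2·17=34. Service 470; fixed 357; total 827.
Plan B: {A, C}: Elton→A 5·25=125, Dover→C 7·17=119, York→A 2·21=42, Galt→C 3·5=15, Farrow→A 9·15=135, Joliet→A 2·17=34. Service 470; fixed 262; total 732.
Difference: |827 − 732| = 95.

Plan B is cheaper by 95.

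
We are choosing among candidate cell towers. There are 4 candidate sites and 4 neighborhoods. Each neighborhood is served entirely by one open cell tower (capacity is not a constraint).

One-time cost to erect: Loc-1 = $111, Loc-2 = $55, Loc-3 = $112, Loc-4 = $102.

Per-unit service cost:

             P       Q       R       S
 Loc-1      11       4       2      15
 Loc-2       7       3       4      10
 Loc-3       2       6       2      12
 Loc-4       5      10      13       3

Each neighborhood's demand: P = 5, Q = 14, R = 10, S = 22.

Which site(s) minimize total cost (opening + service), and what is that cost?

Open Loc-2 and Loc-4; minimum total cost 330.

For any fixed open set, each neighborhood goes to its cheapest open site; total = fixed + service.
{Loc-2, Loc-4}: P→Loc-4 5·5=25, Q→Loc-2 3·14=42, R→Loc-2 4·10=40, S→Loc-4 3·22=66. Service 173; fixed 157; total 330.
{Loc-1, Loc-4}: P→Loc-4 5·5=25, Q→Loc-1 4·14=56, R→Loc-1 2·10=20, S→Loc-4 3·22=66. Service 167; fixed 213; total 380.
{Loc-2}: P→Loc-2 7·5=35, Q→Loc-2 3·14=42, R→Loc-2 4·10=40, S→Loc-2 10·22=220. Service 337; fixed 55; total 392.
{Loc-1, Loc-2, Loc-3, Loc-4}: service 138 + fixed 380 = 518
(All 15 nonempty subsets were checked; Loc-2 and Loc-4 is lowest.)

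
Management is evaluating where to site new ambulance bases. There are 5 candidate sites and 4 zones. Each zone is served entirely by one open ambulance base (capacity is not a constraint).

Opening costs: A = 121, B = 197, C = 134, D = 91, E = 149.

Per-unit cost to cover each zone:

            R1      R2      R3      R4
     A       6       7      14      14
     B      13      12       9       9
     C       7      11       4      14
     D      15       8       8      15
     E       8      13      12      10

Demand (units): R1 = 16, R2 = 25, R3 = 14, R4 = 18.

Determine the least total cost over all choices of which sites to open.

For any fixed open set, each zone goes to its cheapest open site; total = fixed + service.
{C}: R1→C 7·16=112, R2→C 11·25=275, R3→C 4·14=56, R4→C 14·18=252. Service 695; fixed 134; total 829.
{A, C}: service 579 + fixed 255 = 834
{A}: service 719 + fixed 121 = 840
{A, B, C, D, E}: service 489 + fixed 692 = 1181
No other subset beats 829.

Minimum total cost: 829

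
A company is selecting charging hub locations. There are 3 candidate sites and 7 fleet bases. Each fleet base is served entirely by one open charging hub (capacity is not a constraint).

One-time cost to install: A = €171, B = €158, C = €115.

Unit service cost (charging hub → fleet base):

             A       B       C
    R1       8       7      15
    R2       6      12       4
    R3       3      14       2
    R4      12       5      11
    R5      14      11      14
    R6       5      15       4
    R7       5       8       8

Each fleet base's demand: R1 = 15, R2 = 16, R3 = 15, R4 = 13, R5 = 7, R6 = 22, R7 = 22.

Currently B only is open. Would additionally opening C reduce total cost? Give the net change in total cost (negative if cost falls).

Yes — net change −435 (cost falls by 435).

Current service cost with {B}: 1155.
Adding C: each fleet base re-picks its cheapest; new service cost 605, saving 550.
Extra fixed cost: 115. Net change = 115 − 550 = -435.
(Totals: 1313 → 878.)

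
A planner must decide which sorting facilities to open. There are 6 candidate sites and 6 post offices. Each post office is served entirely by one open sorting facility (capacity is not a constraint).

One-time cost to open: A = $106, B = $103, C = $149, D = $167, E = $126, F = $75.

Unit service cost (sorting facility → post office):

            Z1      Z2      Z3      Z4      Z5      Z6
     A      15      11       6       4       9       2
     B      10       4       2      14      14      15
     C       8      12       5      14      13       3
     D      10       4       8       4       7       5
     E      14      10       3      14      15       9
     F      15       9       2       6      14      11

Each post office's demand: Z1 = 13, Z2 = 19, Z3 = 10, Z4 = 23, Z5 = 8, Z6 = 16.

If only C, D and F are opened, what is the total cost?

Total cost: 787

Each post office is assigned to its cheapest site among the open ones.
{C, D, F}: Z1→C 8·13=104, Z2→D 4·19=76, Z3→F 2·10=20, Z4→D 4·23=92, Z5→D 7·8=56, Z6→C 3·16=48. Service 396; fixed 391; total 787.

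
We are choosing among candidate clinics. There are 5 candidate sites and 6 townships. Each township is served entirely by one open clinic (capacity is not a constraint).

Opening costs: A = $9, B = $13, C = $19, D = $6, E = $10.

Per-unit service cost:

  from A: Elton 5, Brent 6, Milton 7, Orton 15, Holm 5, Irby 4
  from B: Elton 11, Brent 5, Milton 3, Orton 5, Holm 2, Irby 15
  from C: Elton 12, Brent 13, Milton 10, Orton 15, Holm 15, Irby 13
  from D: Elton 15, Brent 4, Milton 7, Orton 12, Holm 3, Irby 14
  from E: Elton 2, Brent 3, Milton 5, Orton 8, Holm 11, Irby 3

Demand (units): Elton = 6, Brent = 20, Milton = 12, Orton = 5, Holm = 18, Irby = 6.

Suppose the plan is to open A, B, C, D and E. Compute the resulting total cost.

Each township is assigned to its cheapest site among the open ones.
{A, B, C, D, E}: Elton→E 2·6=12, Brent→E 3·20=60, Milton→B 3·12=36, Orton→B 5·5=25, Holm→B 2·18=36, Irby→E 3·6=18. Service 187; fixed 57; total 244.

Total cost: 244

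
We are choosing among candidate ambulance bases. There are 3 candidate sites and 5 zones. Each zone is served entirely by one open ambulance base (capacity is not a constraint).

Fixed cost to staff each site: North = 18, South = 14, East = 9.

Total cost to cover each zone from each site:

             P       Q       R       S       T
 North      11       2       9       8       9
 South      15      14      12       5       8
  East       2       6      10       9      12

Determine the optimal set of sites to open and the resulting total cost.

For any fixed open set, each zone goes to its cheapest open site; total = fixed + service.
{East}: P→East 2, Q→East 6, R→East 10, S→East 9, T→East 12. Service 39; fixed 9; total 48.
{South, East}: service 31 + fixed 23 = 54
{North}: service 39 + fixed 18 = 57
{North, South, East}: service 26 + fixed 41 = 67
(All 7 nonempty subsets were checked; East only is lowest.)

Open East only; minimum total cost 48.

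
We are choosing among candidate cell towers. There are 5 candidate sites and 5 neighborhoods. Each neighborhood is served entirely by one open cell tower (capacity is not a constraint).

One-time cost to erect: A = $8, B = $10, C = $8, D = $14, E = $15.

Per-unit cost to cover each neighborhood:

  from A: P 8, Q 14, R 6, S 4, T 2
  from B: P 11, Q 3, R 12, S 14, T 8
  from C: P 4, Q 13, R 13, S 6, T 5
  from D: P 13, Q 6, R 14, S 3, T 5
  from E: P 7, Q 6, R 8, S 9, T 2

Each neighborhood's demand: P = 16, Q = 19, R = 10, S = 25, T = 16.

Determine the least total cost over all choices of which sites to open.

For any fixed open set, each neighborhood goes to its cheapest open site; total = fixed + service.
{A, B, C, D}: P→C 4·16=64, Q→B 3·19=57, R→A 6·10=60, S→D 3·25=75, T→A 2·16=32. Service 288; fixed 40; total 328.
{A, B, C}: P→C 4·16=64, Q→B 3·19=57, R→A 6·10=60, S→A 4·25=100, T→A 2·16=32. Service 313; fixed 26; total 339.
{A, B, C, D, E}: service 288 + fixed 55 = 343
{A}: P→A 8·16=128, Q→A 14·19=266, R→A 6·10=60, S→A 4·25=100, T→A 2·16=32. Service 586; fixed 8; total 594.
No other subset beats 328.

Minimum total cost: 328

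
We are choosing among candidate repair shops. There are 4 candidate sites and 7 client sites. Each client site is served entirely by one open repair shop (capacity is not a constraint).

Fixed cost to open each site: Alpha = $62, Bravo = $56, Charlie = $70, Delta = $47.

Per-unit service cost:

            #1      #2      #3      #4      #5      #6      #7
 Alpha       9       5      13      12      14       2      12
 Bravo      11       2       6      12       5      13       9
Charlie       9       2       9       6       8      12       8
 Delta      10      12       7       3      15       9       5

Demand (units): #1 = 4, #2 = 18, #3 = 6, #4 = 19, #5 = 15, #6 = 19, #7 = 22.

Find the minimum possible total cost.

For any fixed open set, each client site goes to its cheapest open site; total = fixed + service.
{Alpha, Bravo, Delta}: #1→Alpha 9·4=36, #2→Bravo 2·18=36, #3→Bravo 6·6=36, #4→Delta 3·19=57, #5→Bravo 5·15=75, #6→Alpha 2·19=38, #7→Delta 5·22=110. Service 388; fixed 165; total 553.
{Alpha, Charlie, Delta}: #1→Alpha 9·4=36, #2→Charlie 2·18=36, #3→Delta 7·6=42, #4→Delta 3·19=57, #5→Charlie 8·15=120, #6→Alpha 2·19=38, #7→Delta 5·22=110. Service 439; fixed 179; total 618.
{Alpha, Bravo, Charlie, Delta}: #1→Alpha 9·4=36, #2→Bravo 2·18=36, #3→Bravo 6·6=36, #4→Delta 3·19=57, #5→Bravo 5·15=75, #6→Alpha 2·19=38, #7→Delta 5·22=110. Service 388; fixed 235; total 623.
{Delta}: #1→Delta 10·4=40, #2→Delta 12·18=216, #3→Delta 7·6=42, #4→Delta 3·19=57, #5→Delta 15·15=225, #6→Delta 9·19=171, #7→Delta 5·22=110. Service 861; fixed 47; total 908.
No other subset beats 553.

Minimum total cost: 553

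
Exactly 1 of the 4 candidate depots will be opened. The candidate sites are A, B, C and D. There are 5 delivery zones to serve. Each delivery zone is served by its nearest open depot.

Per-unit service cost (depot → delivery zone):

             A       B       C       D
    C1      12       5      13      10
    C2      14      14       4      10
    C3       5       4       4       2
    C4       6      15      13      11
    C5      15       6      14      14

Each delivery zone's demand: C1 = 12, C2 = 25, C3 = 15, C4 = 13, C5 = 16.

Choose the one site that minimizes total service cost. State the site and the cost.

With exactly 1 open, each delivery zone uses its cheapest among the chosen.
{C}: C1→C 13·12=156, C2→C 4·25=100, C3→C 4·15=60, C4→C 13·13=169, C5→C 14·16=224. Service cost 709.
{B}: service cost 761
{D}: service cost 767
Among all 4 size-1 choices, {C} is lowest.

Choose C only; total service cost 709.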